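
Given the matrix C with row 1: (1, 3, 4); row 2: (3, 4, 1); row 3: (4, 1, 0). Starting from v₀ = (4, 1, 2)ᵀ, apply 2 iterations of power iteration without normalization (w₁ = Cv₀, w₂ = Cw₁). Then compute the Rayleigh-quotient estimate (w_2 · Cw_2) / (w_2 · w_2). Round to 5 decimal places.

λ ≈ 7.17450

w1 = Cv₀ = (15, 18, 17)
w2 = Cw1 = (137, 134, 78)
Cw2 = (851, 1025, 682)
w2·Cw2 = 137·851 + 134·1025 + 78·682 = 307133; w2·w2 = 137·137 + 134·134 + 78·78 = 42809
λ ≈ 307133/42809 = 7.17450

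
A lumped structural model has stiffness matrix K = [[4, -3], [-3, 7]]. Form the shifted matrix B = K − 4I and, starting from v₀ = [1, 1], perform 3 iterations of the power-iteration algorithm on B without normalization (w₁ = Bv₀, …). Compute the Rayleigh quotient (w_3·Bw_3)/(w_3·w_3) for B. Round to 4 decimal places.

μ ≈ 4.5000

B = K − 4I has rows (0, -3); (-3, 3)
w1 = Bv₀ = (-3, 0)
w2 = Bw1 = (0, 9)
w3 = Bw2 = (-27, 27)
Bw3 = (-81, 162)
w3·Bw3 = 6561; w3·w3 = 1458; μ ≈ 6561/1458 = 4.5000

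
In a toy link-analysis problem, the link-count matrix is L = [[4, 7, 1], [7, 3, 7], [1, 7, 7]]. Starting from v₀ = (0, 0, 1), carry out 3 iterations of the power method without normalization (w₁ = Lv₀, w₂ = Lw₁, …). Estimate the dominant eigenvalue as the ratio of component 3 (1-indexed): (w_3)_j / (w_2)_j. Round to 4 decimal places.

13.0505

w1 = Lv₀ = (1, 7, 7)
w2 = Lw1 = (60, 77, 99)
w3 = Lw2 = (878, 1344, 1292)
Ratio at component: 1292 / 99 = 13.0505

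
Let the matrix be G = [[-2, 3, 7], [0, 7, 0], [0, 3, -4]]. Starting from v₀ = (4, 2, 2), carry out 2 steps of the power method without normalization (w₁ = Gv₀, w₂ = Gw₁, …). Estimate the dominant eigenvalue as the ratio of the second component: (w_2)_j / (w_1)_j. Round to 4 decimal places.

w1 = Gv₀ = (12, 14, -2)
w2 = Gw1 = (4, 98, 50)
Ratio at component: 98 / 14 = 7.0000

λ ≈ 7.0000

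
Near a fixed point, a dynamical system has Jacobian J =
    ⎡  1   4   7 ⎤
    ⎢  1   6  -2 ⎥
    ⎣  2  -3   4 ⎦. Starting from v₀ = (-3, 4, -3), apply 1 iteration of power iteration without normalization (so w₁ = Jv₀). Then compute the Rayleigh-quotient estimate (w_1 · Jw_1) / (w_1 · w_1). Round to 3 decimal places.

7.778

w1 = Jv₀ = (1·(-3) + 4·4 + 7·(-3); 1·(-3) + 6·4 + (-2)·(-3); 2·(-3) + (-3)·4 + 4·(-3)) = (-8, 27, -30)
Jw1 = (-110, 214, -217)
w1·Jw1 = (-8)·(-110) + 27·214 + (-30)·(-217) = 13168; w1·w1 = (-8)·(-8) + 27·27 + (-30)·(-30) = 1693
λ ≈ 13168/1693 = 7.778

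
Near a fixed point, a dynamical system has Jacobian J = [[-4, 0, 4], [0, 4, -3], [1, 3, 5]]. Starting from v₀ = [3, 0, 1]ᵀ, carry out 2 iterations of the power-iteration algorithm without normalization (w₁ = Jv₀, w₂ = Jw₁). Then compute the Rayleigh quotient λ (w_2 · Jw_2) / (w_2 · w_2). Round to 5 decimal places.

-0.20182

w1 = Jv₀ = ((-4)·3 + 0·0 + 4·1; 0·3 + 4·0 + (-3)·1; 1·3 + 3·0 + 5·1) = (-8, -3, 8)
w2 = Jw1 = ((-4)·(-8) + 0·(-3) + 4·8; 0·(-8) + 4·(-3) + (-3)·8; 1·(-8) + 3·(-3) + 5·8) = (64, -36, 23)
Jw2 = (-164, -213, 71)
w2·Jw2 = 64·(-164) + (-36)·(-213) + 23·71 = -1195; w2·w2 = 64·64 + (-36)·(-36) + 23·23 = 5921
λ ≈ -1195/5921 = -0.20182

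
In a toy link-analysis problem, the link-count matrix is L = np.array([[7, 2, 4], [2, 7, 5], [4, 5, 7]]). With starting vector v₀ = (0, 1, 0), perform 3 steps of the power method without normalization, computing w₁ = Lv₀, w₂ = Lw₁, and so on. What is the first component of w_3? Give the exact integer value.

w1 = Lv₀ = (2, 7, 5)
w2 = Lw1 = (48, 78, 78)
w3 = Lw2 = (804, 1032, 1128)
The requested component of w3 is 804.

804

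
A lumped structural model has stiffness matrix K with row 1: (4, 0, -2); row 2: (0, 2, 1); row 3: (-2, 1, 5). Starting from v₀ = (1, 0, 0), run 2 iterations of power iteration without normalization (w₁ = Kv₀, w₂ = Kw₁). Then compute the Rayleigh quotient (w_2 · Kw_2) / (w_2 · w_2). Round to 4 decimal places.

w1 = Kv₀ = (4·1 + 0·0 + (-2)·0; 0·1 + 2·0 + 1·0; (-2)·1 + 1·0 + 5·0) = (4, 0, -2)
w2 = Kw1 = (4·4 + 0·0 + (-2)·(-2); 0·4 + 2·0 + 1·(-2); (-2)·4 + 1·0 + 5·(-2)) = (20, -2, -18)
Kw2 = (116, -22, -132)
w2·Kw2 = 20·116 + (-2)·(-22) + (-18)·(-132) = 4740; w2·w2 = 20·20 + (-2)·(-2) + (-18)·(-18) = 728
λ ≈ 4740/728 = 6.5110

6.5110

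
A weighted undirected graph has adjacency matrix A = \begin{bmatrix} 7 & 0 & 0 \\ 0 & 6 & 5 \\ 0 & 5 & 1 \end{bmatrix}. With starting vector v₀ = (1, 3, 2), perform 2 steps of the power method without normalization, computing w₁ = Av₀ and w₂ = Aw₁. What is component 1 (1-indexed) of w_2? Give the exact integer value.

49

w1 = Av₀ = (7·1 + 0·3 + 0·2; 0·1 + 6·3 + 5·2; 0·1 + 5·3 + 1·2) = (7, 28, 17)
w2 = Aw1 = (7·7 + 0·28 + 0·17; 0·7 + 6·28 + 5·17; 0·7 + 5·28 + 1·17) = (49, 253, 157)
The requested component of w2 is 49.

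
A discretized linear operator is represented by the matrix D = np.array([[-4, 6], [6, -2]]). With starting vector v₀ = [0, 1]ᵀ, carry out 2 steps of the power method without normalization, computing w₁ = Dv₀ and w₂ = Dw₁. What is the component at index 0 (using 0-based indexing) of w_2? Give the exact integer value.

w1 = Dv₀ = (6, -2)
w2 = Dw1 = (-36, 40)
The requested component of w2 is -36.

-36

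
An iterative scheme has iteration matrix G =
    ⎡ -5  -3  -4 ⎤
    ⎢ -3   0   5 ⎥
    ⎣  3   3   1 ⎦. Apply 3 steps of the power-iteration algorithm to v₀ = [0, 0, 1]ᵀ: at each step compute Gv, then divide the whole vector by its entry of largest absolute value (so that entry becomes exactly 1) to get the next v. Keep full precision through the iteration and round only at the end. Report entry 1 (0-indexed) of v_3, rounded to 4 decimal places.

Gv0 = (-4.00000, 5.00000, 1.00000); divide by 5.00000 → v1 = (-0.80000, 1.00000, 0.20000)
Gv1 = (0.20000, 3.40000, 0.80000); divide by 3.40000 → v2 = (0.05882, 1.00000, 0.23529)
Gv2 = (-4.23529, 1.00000, 3.41176); divide by -4.23529 → v3 = (1.00000, -0.23611, -0.80556)
Requested entry of v3: 17/-72 = -0.2361

-0.2361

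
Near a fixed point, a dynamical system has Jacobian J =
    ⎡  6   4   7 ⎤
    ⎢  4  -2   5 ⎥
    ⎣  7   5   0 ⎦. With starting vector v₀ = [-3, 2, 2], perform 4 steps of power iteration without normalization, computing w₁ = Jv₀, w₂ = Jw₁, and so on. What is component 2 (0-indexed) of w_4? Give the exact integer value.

w1 = Jv₀ = (4, -6, -11)
w2 = Jw1 = (-77, -27, -2)
w3 = Jw2 = (-584, -264, -674)
w4 = Jw3 = (-9278, -5178, -5408)
The requested component of w4 is -5408.

-5408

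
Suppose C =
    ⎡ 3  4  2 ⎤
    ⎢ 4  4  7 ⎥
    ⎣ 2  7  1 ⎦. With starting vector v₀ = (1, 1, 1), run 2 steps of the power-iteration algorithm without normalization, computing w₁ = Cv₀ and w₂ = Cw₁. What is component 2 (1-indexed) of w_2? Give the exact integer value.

w1 = Cv₀ = (3·1 + 4·1 + 2·1; 4·1 + 4·1 + 7·1; 2·1 + 7·1 + 1·1) = (9, 15, 10)
w2 = Cw1 = (3·9 + 4·15 + 2·10; 4·9 + 4·15 + 7·10; 2·9 + 7·15 + 1·10) = (107, 166, 133)
The requested component of w2 is 166.

166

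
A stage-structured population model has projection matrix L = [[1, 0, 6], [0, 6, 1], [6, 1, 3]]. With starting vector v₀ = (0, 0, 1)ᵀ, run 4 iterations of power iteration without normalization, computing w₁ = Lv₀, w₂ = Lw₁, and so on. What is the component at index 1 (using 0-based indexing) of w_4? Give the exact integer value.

w1 = Lv₀ = (1·0 + 0·0 + 6·1; 0·0 + 6·0 + 1·1; 6·0 + 1·0 + 3·1) = (6, 1, 3)
w2 = Lw1 = (1·6 + 0·1 + 6·3; 0·6 + 6·1 + 1·3; 6·6 + 1·1 + 3·3) = (24, 9, 46)
w3 = Lw2 = (300, 100, 291)
w4 = Lw3 = (2046, 891, 2773)
The requested component of w4 is 891.

891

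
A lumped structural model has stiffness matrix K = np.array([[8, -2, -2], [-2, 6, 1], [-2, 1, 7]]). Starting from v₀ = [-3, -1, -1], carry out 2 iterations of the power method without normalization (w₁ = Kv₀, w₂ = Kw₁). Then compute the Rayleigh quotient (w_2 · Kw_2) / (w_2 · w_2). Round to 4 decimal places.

w1 = Kv₀ = (8·(-3) + (-2)·(-1) + (-2)·(-1); (-2)·(-3) + 6·(-1) + 1·(-1); (-2)·(-3) + 1·(-1) + 7·(-1)) = (-20, -1, -2)
w2 = Kw1 = (8·(-20) + (-2)·(-1) + (-2)·(-2); (-2)·(-20) + 6·(-1) + 1·(-2); (-2)·(-20) + 1·(-1) + 7·(-2)) = (-154, 32, 25)
Kw2 = (-1346, 525, 515)
w2·Kw2 = (-154)·(-1346) + 32·525 + 25·515 = 236959; w2·w2 = (-154)·(-154) + 32·32 + 25·25 = 25365
λ ≈ 236959/25365 = 9.3420

9.3420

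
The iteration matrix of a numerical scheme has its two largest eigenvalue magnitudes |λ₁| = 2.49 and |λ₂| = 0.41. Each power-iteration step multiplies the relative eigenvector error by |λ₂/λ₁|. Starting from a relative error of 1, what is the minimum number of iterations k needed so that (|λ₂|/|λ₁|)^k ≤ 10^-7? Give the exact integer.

9

|λ₂/λ₁| = 0.41/2.49 = 0.16466
Need k ≥ ln(10^-7) / ln(0.16466) = -16.1181 / -1.8039 ≈ 8.935
Smallest integer k satisfying the bound: 9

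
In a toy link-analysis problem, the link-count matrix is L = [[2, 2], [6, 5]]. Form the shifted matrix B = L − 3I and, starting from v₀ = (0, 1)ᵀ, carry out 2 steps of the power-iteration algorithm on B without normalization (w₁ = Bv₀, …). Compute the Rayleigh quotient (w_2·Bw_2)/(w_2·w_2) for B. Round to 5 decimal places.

B = L − 3I has rows (-1, 2); (6, 2)
w1 = Bv₀ = ((-1)·0 + 2·1; 6·0 + 2·1) = (2, 2)
w2 = Bw1 = ((-1)·2 + 2·2; 6·2 + 2·2) = (2, 16)
Bw2 = (30, 44)
w2·Bw2 = 764; w2·w2 = 260; μ ≈ 764/260 = 2.93846

μ ≈ 2.93846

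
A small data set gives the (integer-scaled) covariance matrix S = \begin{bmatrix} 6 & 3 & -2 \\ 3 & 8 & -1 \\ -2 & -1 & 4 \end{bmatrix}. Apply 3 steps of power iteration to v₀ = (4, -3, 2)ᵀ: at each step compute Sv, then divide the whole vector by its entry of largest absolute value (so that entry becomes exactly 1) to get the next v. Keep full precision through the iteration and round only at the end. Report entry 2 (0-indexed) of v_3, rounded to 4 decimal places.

-0.1023

Sv0 = (11.00000, -14.00000, 3.00000); divide by -14.00000 → v1 = (-0.78571, 1.00000, -0.21429)
Sv1 = (-1.28571, 5.85714, -0.28571); divide by 5.85714 → v2 = (-0.21951, 1.00000, -0.04878)
Sv2 = (1.78049, 7.39024, -0.75610); divide by 7.39024 → v3 = (0.24092, 1.00000, -0.10231)
Requested entry of v3: 62/-606 = -0.1023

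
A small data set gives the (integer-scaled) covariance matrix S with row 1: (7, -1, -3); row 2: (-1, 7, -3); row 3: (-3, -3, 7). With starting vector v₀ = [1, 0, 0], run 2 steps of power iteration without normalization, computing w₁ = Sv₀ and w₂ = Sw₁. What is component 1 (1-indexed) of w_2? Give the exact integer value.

w1 = Sv₀ = (7·1 + (-1)·0 + (-3)·0; (-1)·1 + 7·0 + (-3)·0; (-3)·1 + (-3)·0 + 7·0) = (7, -1, -3)
w2 = Sw1 = (7·7 + (-1)·(-1) + (-3)·(-3); (-1)·7 + 7·(-1) + (-3)·(-3); (-3)·7 + (-3)·(-1) + 7·(-3)) = (59, -5, -39)
The requested component of w2 is 59.

59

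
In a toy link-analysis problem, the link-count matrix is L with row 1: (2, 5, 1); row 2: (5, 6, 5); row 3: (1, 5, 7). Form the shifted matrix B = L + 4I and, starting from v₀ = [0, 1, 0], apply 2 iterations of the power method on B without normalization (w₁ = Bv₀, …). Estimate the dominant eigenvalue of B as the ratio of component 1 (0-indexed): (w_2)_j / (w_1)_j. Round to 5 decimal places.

15.00000

B = L + 4I has rows (6, 5, 1); (5, 10, 5); (1, 5, 11)
w1 = Bv₀ = (6·0 + 5·1 + 1·0; 5·0 + 10·1 + 5·0; 1·0 + 5·1 + 11·0) = (5, 10, 5)
w2 = Bw1 = (6·5 + 5·10 + 1·5; 5·5 + 10·10 + 5·5; 1·5 + 5·10 + 11·5) = (85, 150, 110)
Ratio: 150/10 = 15.00000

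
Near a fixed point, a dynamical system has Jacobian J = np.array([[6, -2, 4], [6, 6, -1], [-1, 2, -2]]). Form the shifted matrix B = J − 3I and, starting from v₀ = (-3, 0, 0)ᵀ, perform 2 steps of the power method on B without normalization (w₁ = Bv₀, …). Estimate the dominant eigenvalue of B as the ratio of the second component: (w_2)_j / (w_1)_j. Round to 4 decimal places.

B = J − 3I has rows (3, -2, 4); (6, 3, -1); (-1, 2, -5)
w1 = Bv₀ = (3·(-3) + (-2)·0 + 4·0; 6·(-3) + 3·0 + (-1)·0; (-1)·(-3) + 2·0 + (-5)·0) = (-9, -18, 3)
w2 = Bw1 = (3·(-9) + (-2)·(-18) + 4·3; 6·(-9) + 3·(-18) + (-1)·3; (-1)·(-9) + 2·(-18) + (-5)·3) = (21, -111, -42)
Ratio: -111/-18 = 6.1667

μ ≈ 6.1667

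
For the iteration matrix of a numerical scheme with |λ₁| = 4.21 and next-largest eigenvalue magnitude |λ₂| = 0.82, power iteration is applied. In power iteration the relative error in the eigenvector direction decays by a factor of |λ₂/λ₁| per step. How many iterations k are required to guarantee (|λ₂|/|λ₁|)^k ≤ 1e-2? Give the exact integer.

|λ₂/λ₁| = 0.82/4.21 = 0.19477
Need k ≥ ln(1e-2) / ln(0.19477) = -4.6052 / -1.6359 ≈ 2.815
Smallest integer k satisfying the bound: 3

3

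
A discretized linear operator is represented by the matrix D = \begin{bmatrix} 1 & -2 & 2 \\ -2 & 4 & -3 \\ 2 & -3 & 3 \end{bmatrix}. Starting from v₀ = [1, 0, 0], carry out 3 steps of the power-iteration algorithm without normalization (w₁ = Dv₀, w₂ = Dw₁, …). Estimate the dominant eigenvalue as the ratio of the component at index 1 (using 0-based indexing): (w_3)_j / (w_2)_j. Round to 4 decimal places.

7.7500

w1 = Dv₀ = (1, -2, 2)
w2 = Dw1 = (9, -16, 14)
w3 = Dw2 = (69, -124, 108)
Ratio at component: -124 / -16 = 7.7500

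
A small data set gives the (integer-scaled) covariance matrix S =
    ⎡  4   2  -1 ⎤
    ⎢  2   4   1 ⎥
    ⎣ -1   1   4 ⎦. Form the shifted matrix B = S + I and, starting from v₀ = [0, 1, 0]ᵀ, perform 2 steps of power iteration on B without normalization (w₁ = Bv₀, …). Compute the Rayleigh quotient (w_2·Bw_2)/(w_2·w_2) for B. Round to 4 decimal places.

B = S + I has rows (5, 2, -1); (2, 5, 1); (-1, 1, 5)
w1 = Bv₀ = (2, 5, 1)
w2 = Bw1 = (19, 30, 8)
Bw2 = (147, 196, 51)
w2·Bw2 = 9081; w2·w2 = 1325; μ ≈ 9081/1325 = 6.8536

μ ≈ 6.8536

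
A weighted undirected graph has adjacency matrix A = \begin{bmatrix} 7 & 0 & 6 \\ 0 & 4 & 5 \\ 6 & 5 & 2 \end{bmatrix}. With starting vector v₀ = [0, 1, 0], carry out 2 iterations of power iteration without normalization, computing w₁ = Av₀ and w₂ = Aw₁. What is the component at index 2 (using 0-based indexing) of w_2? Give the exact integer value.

w1 = Av₀ = (0, 4, 5)
w2 = Aw1 = (30, 41, 30)
The requested component of w2 is 30.

30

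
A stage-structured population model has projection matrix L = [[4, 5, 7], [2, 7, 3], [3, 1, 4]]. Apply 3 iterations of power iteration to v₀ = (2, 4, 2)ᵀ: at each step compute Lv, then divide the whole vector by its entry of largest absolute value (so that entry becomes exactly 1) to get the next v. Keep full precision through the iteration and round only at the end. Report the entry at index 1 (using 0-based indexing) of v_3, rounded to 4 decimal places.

Lv0 = (42.00000, 38.00000, 18.00000); divide by 42.00000 → v1 = (1.00000, 0.90476, 0.42857)
Lv1 = (11.52381, 9.61905, 5.61905); divide by 11.52381 → v2 = (1.00000, 0.83471, 0.48760)
Lv2 = (11.58678, 9.30579, 5.78512); divide by 11.58678 → v3 = (1.00000, 0.80314, 0.49929)
Requested entry of v3: 4504/5608 = 0.8031

0.8031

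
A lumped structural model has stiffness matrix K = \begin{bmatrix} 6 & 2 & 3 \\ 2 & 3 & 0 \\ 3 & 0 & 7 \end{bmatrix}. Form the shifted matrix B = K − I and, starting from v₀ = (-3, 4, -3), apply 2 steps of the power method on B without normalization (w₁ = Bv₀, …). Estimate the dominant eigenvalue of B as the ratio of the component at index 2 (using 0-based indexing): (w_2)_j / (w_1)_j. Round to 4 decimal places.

B = K − I has rows (5, 2, 3); (2, 2, 0); (3, 0, 6)
w1 = Bv₀ = (-16, 2, -27)
w2 = Bw1 = (-157, -28, -210)
Ratio: -210/-27 = 7.7778

μ ≈ 7.7778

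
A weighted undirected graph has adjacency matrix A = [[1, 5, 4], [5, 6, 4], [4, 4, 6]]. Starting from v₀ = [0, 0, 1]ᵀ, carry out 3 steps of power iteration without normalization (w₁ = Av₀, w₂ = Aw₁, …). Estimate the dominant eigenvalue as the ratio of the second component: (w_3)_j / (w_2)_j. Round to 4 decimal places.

w1 = Av₀ = (4, 4, 6)
w2 = Aw1 = (48, 68, 68)
w3 = Aw2 = (660, 920, 872)
Ratio at component: 920 / 68 = 13.5294

13.5294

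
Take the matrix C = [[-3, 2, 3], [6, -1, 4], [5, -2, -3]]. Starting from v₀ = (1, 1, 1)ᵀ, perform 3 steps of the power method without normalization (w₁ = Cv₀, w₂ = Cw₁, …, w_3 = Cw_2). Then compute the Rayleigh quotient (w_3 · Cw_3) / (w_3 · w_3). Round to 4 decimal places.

w1 = Cv₀ = ((-3)·1 + 2·1 + 3·1; 6·1 + (-1)·1 + 4·1; 5·1 + (-2)·1 + (-3)·1) = (2, 9, 0)
w2 = Cw1 = ((-3)·2 + 2·9 + 3·0; 6·2 + (-1)·9 + 4·0; 5·2 + (-2)·9 + (-3)·0) = (12, 3, -8)
w3 = Cw2 = (-54, 37, 78)
Cw3 = (470, -49, -578)
w3·Cw3 = (-54)·470 + 37·(-49) + 78·(-578) = -72277; w3·w3 = (-54)·(-54) + 37·37 + 78·78 = 10369
λ ≈ -72277/10369 = -6.9705

λ ≈ -6.9705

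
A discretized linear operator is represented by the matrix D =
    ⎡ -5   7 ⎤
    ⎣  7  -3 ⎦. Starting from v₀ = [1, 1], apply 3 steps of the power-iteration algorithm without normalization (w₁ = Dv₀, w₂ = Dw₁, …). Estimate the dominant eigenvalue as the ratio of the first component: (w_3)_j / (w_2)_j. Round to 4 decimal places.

λ ≈ -4.2222

w1 = Dv₀ = ((-5)·1 + 7·1; 7·1 + (-3)·1) = (2, 4)
w2 = Dw1 = ((-5)·2 + 7·4; 7·2 + (-3)·4) = (18, 2)
w3 = Dw2 = (-76, 120)
Ratio at component: -76 / 18 = -4.2222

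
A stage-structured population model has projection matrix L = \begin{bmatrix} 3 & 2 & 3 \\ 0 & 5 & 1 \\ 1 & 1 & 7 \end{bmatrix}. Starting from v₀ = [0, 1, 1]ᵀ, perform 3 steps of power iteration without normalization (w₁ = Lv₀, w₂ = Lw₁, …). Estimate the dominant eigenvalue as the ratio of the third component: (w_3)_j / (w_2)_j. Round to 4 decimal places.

w1 = Lv₀ = (3·0 + 2·1 + 3·1; 0·0 + 5·1 + 1·1; 1·0 + 1·1 + 7·1) = (5, 6, 8)
w2 = Lw1 = (3·5 + 2·6 + 3·8; 0·5 + 5·6 + 1·8; 1·5 + 1·6 + 7·8) = (51, 38, 67)
w3 = Lw2 = (430, 257, 558)
Ratio at component: 558 / 67 = 8.3284

λ ≈ 8.3284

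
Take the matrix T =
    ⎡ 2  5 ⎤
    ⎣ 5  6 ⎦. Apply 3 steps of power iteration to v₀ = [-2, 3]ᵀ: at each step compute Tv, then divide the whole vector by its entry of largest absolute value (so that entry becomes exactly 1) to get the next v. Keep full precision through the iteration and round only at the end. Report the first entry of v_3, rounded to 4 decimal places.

Tv0 = (11.00000, 8.00000); divide by 11.00000 → v1 = (1.00000, 0.72727)
Tv1 = (5.63636, 9.36364); divide by 9.36364 → v2 = (0.60194, 1.00000)
Tv2 = (6.20388, 9.00971); divide by 9.00971 → v3 = (0.68858, 1.00000)
Requested entry of v3: 639/928 = 0.6886

0.6886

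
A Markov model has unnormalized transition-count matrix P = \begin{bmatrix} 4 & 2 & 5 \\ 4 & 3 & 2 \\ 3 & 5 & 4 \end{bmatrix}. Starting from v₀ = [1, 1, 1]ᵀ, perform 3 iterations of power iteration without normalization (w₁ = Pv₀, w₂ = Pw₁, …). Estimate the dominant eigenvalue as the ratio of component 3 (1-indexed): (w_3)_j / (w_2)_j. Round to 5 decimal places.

w1 = Pv₀ = (11, 9, 12)
w2 = Pw1 = (122, 95, 126)
w3 = Pw2 = (1308, 1025, 1345)
Ratio at component: 1345 / 126 = 10.67460

10.67460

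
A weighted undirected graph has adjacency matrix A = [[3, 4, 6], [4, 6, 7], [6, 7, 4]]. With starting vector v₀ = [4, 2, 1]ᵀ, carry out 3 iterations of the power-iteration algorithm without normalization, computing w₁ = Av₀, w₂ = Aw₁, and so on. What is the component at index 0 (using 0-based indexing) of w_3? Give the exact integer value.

w1 = Av₀ = (26, 35, 42)
w2 = Aw1 = (470, 608, 569)
w3 = Aw2 = (7256, 9511, 9352)
The requested component of w3 is 7256.

7256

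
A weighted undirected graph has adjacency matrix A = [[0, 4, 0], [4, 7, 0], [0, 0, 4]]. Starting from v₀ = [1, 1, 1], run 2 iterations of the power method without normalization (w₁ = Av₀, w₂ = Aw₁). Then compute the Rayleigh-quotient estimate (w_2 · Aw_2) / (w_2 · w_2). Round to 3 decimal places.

w1 = Av₀ = (0·1 + 4·1 + 0·1; 4·1 + 7·1 + 0·1; 0·1 + 0·1 + 4·1) = (4, 11, 4)
w2 = Aw1 = (0·4 + 4·11 + 0·4; 4·4 + 7·11 + 0·4; 0·4 + 0·11 + 4·4) = (44, 93, 16)
Aw2 = (372, 827, 64)
w2·Aw2 = 44·372 + 93·827 + 16·64 = 94303; w2·w2 = 44·44 + 93·93 + 16·16 = 10841
λ ≈ 94303/10841 = 8.699

λ ≈ 8.699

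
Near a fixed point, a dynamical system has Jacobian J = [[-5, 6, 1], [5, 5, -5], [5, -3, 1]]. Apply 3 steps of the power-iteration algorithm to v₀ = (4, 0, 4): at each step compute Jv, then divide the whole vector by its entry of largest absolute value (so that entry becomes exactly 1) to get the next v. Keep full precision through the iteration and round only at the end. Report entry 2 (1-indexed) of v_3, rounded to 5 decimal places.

0.11261

Jv0 = (-16.000000, 0.000000, 24.000000); divide by 24.000000 → v1 = (-0.666667, 0.000000, 1.000000)
Jv1 = (4.333333, -8.333333, -2.333333); divide by -8.333333 → v2 = (-0.520000, 1.000000, 0.280000)
Jv2 = (8.880000, 1.000000, -5.320000); divide by 8.880000 → v3 = (1.000000, 0.112613, -0.599099)
Requested entry of v3: -200/-1776 = 0.11261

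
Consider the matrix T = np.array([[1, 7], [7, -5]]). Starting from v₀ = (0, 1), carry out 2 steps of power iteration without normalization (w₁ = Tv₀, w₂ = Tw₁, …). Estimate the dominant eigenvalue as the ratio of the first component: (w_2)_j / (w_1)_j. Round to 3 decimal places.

w1 = Tv₀ = (1·0 + 7·1; 7·0 + (-5)·1) = (7, -5)
w2 = Tw1 = (1·7 + 7·(-5); 7·7 + (-5)·(-5)) = (-28, 74)
Ratio at component: -28 / 7 = -4.000

λ ≈ -4.000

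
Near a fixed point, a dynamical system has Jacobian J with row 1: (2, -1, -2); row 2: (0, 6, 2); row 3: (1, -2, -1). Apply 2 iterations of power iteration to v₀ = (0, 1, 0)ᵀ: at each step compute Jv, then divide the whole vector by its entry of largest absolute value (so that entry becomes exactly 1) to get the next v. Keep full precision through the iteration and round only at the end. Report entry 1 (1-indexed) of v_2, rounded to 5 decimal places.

-0.12500

Jv0 = (-1.000000, 6.000000, -2.000000); divide by 6.000000 → v1 = (-0.166667, 1.000000, -0.333333)
Jv1 = (-0.666667, 5.333333, -1.833333); divide by 5.333333 → v2 = (-0.125000, 1.000000, -0.343750)
Requested entry of v2: -4/32 = -0.12500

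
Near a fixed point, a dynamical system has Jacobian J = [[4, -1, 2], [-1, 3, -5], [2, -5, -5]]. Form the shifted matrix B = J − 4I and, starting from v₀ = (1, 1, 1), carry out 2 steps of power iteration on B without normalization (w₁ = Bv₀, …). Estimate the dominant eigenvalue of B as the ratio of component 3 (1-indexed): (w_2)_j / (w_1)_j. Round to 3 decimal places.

B = J − 4I has rows (0, -1, 2); (-1, -1, -5); (2, -5, -9)
w1 = Bv₀ = (0·1 + (-1)·1 + 2·1; (-1)·1 + (-1)·1 + (-5)·1; 2·1 + (-5)·1 + (-9)·1) = (1, -7, -12)
w2 = Bw1 = (0·1 + (-1)·(-7) + 2·(-12); (-1)·1 + (-1)·(-7) + (-5)·(-12); 2·1 + (-5)·(-7) + (-9)·(-12)) = (-17, 66, 145)
Ratio: 145/-12 = -12.083

μ ≈ -12.083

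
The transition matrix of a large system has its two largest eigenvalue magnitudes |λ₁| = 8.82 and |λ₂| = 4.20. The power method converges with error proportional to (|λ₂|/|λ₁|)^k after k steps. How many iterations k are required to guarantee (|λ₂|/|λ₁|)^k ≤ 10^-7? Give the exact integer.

22

|λ₂/λ₁| = 4.20/8.82 = 0.47619
Need k ≥ ln(10^-7) / ln(0.47619) = -16.1181 / -0.7419 ≈ 21.724
Smallest integer k satisfying the bound: 22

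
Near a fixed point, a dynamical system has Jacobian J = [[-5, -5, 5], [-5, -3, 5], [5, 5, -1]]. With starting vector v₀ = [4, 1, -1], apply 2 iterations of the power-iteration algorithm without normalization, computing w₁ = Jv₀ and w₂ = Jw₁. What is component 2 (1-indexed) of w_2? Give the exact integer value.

w1 = Jv₀ = (-30, -28, 26)
w2 = Jw1 = (420, 364, -316)
The requested component of w2 is 364.

364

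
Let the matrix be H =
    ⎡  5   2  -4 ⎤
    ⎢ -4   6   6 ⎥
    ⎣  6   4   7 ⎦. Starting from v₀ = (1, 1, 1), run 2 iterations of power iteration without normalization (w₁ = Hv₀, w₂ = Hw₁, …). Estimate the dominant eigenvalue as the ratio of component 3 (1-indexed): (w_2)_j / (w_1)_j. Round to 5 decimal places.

w1 = Hv₀ = (3, 8, 17)
w2 = Hw1 = (-37, 138, 169)
Ratio at component: 169 / 17 = 9.94118

λ ≈ 9.94118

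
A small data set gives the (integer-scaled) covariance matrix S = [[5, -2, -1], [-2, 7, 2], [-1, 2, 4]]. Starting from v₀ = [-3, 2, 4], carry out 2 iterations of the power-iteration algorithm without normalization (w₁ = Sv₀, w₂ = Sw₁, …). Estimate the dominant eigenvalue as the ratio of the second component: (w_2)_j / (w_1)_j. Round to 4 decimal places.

w1 = Sv₀ = (-23, 28, 23)
w2 = Sw1 = (-194, 288, 171)
Ratio at component: 288 / 28 = 10.2857

λ ≈ 10.2857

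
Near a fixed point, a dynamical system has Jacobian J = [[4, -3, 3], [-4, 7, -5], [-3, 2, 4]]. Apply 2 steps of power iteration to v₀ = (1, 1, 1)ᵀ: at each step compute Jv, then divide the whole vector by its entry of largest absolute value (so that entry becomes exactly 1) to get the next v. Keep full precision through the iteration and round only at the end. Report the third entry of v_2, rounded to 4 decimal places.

0.0889

Jv0 = (4.00000, -2.00000, 3.00000); divide by 4.00000 → v1 = (1.00000, -0.50000, 0.75000)
Jv1 = (7.75000, -11.25000, -1.00000); divide by -11.25000 → v2 = (-0.68889, 1.00000, 0.08889)
Requested entry of v2: -4/-45 = 0.0889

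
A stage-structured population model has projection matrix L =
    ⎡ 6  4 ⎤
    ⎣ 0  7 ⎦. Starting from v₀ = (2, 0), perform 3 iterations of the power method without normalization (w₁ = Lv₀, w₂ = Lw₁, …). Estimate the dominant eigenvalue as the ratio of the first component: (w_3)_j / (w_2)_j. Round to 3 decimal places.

w1 = Lv₀ = (12, 0)
w2 = Lw1 = (72, 0)
w3 = Lw2 = (432, 0)
Ratio at component: 432 / 72 = 6.000

λ ≈ 6.000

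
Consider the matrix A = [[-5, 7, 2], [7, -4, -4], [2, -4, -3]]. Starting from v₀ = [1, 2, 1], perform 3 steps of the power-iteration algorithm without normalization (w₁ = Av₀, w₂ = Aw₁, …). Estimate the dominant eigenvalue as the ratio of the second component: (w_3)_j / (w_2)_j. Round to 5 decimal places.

λ ≈ -11.75940

w1 = Av₀ = ((-5)·1 + 7·2 + 2·1; 7·1 + (-4)·2 + (-4)·1; 2·1 + (-4)·2 + (-3)·1) = (11, -5, -9)
w2 = Aw1 = ((-5)·11 + 7·(-5) + 2·(-9); 7·11 + (-4)·(-5) + (-4)·(-9); 2·11 + (-4)·(-5) + (-3)·(-9)) = (-108, 133, 69)
w3 = Aw2 = (1609, -1564, -955)
Ratio at component: -1564 / 133 = -11.75940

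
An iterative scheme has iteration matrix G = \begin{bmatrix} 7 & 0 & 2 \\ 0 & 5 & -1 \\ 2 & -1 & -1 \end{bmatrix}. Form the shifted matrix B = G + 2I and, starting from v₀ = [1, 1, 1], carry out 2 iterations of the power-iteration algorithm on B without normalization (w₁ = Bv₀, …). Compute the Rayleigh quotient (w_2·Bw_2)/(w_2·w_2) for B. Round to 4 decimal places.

B = G + 2I has rows (9, 0, 2); (0, 7, -1); (2, -1, 1)
w1 = Bv₀ = (9·1 + 0·1 + 2·1; 0·1 + 7·1 + (-1)·1; 2·1 + (-1)·1 + 1·1) = (11, 6, 2)
w2 = Bw1 = (9·11 + 0·6 + 2·2; 0·11 + 7·6 + (-1)·2; 2·11 + (-1)·6 + 1·2) = (103, 40, 18)
Bw2 = (963, 262, 184)
w2·Bw2 = 112981; w2·w2 = 12533; μ ≈ 112981/12533 = 9.0147

μ ≈ 9.0147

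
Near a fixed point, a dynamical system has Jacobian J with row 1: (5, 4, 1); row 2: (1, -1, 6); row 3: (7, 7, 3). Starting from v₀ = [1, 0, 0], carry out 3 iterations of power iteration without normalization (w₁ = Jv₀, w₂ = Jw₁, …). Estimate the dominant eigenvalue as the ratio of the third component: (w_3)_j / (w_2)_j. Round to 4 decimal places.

w1 = Jv₀ = (5·1 + 4·0 + 1·0; 1·1 + (-1)·0 + 6·0; 7·1 + 7·0 + 3·0) = (5, 1, 7)
w2 = Jw1 = (5·5 + 4·1 + 1·7; 1·5 + (-1)·1 + 6·7; 7·5 + 7·1 + 3·7) = (36, 46, 63)
w3 = Jw2 = (427, 368, 763)
Ratio at component: 763 / 63 = 12.1111

λ ≈ 12.1111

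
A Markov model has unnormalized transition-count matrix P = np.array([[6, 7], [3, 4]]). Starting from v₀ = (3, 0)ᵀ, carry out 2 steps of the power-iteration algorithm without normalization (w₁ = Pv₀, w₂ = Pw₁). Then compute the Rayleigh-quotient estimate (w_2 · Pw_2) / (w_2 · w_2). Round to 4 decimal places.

w1 = Pv₀ = (6·3 + 7·0; 3·3 + 4·0) = (18, 9)
w2 = Pw1 = (6·18 + 7·9; 3·18 + 4·9) = (171, 90)
Pw2 = (1656, 873)
w2·Pw2 = 171·1656 + 90·873 = 361746; w2·w2 = 171·171 + 90·90 = 37341
λ ≈ 361746/37341 = 9.6876

λ ≈ 9.6876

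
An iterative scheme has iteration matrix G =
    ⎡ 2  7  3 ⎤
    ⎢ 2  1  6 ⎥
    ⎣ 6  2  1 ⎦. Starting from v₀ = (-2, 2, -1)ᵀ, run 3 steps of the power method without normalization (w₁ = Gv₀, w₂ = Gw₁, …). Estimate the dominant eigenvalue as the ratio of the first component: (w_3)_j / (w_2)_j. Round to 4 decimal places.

6.1304

w1 = Gv₀ = (2·(-2) + 7·2 + 3·(-1); 2·(-2) + 1·2 + 6·(-1); 6·(-2) + 2·2 + 1·(-1)) = (7, -8, -9)
w2 = Gw1 = (2·7 + 7·(-8) + 3·(-9); 2·7 + 1·(-8) + 6·(-9); 6·7 + 2·(-8) + 1·(-9)) = (-69, -48, 17)
w3 = Gw2 = (-423, -84, -493)
Ratio at component: -423 / -69 = 6.1304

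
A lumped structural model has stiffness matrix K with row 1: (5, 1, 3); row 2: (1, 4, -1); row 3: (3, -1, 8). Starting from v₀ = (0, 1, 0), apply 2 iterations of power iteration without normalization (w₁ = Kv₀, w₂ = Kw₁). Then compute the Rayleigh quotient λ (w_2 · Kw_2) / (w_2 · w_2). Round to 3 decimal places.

w1 = Kv₀ = (5·0 + 1·1 + 3·0; 1·0 + 4·1 + (-1)·0; 3·0 + (-1)·1 + 8·0) = (1, 4, -1)
w2 = Kw1 = (5·1 + 1·4 + 3·(-1); 1·1 + 4·4 + (-1)·(-1); 3·1 + (-1)·4 + 8·(-1)) = (6, 18, -9)
Kw2 = (21, 87, -72)
w2·Kw2 = 6·21 + 18·87 + (-9)·(-72) = 2340; w2·w2 = 6·6 + 18·18 + (-9)·(-9) = 441
λ ≈ 2340/441 = 5.306

λ ≈ 5.306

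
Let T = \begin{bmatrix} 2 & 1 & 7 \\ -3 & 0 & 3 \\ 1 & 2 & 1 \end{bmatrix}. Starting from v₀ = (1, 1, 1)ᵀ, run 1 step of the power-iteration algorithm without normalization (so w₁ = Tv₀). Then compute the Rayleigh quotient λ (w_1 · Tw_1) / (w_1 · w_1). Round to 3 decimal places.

4.621

w1 = Tv₀ = (2·1 + 1·1 + 7·1; (-3)·1 + 0·1 + 3·1; 1·1 + 2·1 + 1·1) = (10, 0, 4)
Tw1 = (48, -18, 14)
w1·Tw1 = 10·48 + 0·(-18) + 4·14 = 536; w1·w1 = 10·10 + 0·0 + 4·4 = 116
λ ≈ 536/116 = 4.621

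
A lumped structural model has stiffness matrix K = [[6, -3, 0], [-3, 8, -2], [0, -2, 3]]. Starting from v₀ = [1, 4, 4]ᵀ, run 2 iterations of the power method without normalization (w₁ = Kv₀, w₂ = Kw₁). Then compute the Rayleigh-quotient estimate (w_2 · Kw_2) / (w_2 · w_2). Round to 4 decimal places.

10.4299

w1 = Kv₀ = (-6, 21, 4)
w2 = Kw1 = (-99, 178, -30)
Kw2 = (-1128, 1781, -446)
w2·Kw2 = (-99)·(-1128) + 178·1781 + (-30)·(-446) = 442070; w2·w2 = (-99)·(-99) + 178·178 + (-30)·(-30) = 42385
λ ≈ 442070/42385 = 10.4299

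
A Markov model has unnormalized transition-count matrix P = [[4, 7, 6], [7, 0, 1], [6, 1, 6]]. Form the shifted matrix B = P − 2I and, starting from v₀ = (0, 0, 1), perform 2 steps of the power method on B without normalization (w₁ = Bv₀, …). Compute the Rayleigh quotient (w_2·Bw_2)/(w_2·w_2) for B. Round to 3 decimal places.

B = P − 2I has rows (2, 7, 6); (7, -2, 1); (6, 1, 4)
w1 = Bv₀ = (6, 1, 4)
w2 = Bw1 = (43, 44, 53)
Bw2 = (712, 266, 514)
w2·Bw2 = 69562; w2·w2 = 6594; μ ≈ 69562/6594 = 10.549

10.549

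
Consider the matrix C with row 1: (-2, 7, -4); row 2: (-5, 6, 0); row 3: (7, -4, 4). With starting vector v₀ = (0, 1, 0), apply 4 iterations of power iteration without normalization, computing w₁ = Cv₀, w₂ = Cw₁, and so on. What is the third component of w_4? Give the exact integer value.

1397

w1 = Cv₀ = ((-2)·0 + 7·1 + (-4)·0; (-5)·0 + 6·1 + 0·0; 7·0 + (-4)·1 + 4·0) = (7, 6, -4)
w2 = Cw1 = ((-2)·7 + 7·6 + (-4)·(-4); (-5)·7 + 6·6 + 0·(-4); 7·7 + (-4)·6 + 4·(-4)) = (44, 1, 9)
w3 = Cw2 = (-117, -214, 340)
w4 = Cw3 = (-2624, -699, 1397)
The requested component of w4 is 1397.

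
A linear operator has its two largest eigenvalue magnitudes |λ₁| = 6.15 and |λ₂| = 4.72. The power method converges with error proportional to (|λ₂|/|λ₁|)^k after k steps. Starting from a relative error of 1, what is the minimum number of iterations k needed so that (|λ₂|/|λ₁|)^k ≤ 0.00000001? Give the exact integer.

|λ₂/λ₁| = 4.72/6.15 = 0.76748
Need k ≥ ln(0.00000001) / ln(0.76748) = -18.4207 / -0.2646 ≈ 69.606
Smallest integer k satisfying the bound: 70

70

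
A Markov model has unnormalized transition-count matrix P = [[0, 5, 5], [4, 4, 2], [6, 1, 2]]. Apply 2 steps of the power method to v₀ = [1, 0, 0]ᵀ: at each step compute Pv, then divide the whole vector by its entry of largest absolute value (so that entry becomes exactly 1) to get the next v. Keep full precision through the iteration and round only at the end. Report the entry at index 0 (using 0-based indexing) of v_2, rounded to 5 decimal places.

Pv0 = (0.000000, 4.000000, 6.000000); divide by 6.000000 → v1 = (0.000000, 0.666667, 1.000000)
Pv1 = (8.333333, 4.666667, 2.666667); divide by 8.333333 → v2 = (1.000000, 0.560000, 0.320000)
Requested entry of v2: 50/50 = 1.00000

1.00000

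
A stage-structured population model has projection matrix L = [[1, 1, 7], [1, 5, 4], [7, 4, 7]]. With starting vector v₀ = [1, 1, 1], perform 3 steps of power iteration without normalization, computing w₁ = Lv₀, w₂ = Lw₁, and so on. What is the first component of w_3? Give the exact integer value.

1879

w1 = Lv₀ = (9, 10, 18)
w2 = Lw1 = (145, 131, 229)
w3 = Lw2 = (1879, 1716, 3142)
The requested component of w3 is 1879.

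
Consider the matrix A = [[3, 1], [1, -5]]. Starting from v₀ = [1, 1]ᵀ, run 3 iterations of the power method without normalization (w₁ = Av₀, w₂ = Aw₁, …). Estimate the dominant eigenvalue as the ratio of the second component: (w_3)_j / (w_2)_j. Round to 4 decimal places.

λ ≈ -4.6667

w1 = Av₀ = (4, -4)
w2 = Aw1 = (8, 24)
w3 = Aw2 = (48, -112)
Ratio at component: -112 / 24 = -4.6667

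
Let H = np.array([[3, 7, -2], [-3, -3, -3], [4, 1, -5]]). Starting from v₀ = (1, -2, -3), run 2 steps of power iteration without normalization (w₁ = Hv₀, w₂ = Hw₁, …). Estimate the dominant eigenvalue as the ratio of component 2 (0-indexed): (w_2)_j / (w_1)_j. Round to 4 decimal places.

w1 = Hv₀ = (-5, 12, 17)
w2 = Hw1 = (35, -72, -93)
Ratio at component: -93 / 17 = -5.4706

λ ≈ -5.4706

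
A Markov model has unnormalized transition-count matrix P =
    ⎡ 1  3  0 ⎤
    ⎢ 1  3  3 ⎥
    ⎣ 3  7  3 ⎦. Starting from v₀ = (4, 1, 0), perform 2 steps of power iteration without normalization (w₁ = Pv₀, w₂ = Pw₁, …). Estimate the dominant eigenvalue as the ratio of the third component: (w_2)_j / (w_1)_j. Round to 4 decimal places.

λ ≈ 6.6842

w1 = Pv₀ = (1·4 + 3·1 + 0·0; 1·4 + 3·1 + 3·0; 3·4 + 7·1 + 3·0) = (7, 7, 19)
w2 = Pw1 = (1·7 + 3·7 + 0·19; 1·7 + 3·7 + 3·19; 3·7 + 7·7 + 3·19) = (28, 85, 127)
Ratio at component: 127 / 19 = 6.6842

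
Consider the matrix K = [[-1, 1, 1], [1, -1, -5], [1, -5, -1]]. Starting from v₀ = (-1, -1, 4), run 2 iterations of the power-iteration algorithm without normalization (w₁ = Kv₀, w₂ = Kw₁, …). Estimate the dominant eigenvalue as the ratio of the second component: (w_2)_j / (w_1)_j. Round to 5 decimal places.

w1 = Kv₀ = ((-1)·(-1) + 1·(-1) + 1·4; 1·(-1) + (-1)·(-1) + (-5)·4; 1·(-1) + (-5)·(-1) + (-1)·4) = (4, -20, 0)
w2 = Kw1 = ((-1)·4 + 1·(-20) + 1·0; 1·4 + (-1)·(-20) + (-5)·0; 1·4 + (-5)·(-20) + (-1)·0) = (-24, 24, 104)
Ratio at component: 24 / -20 = -1.20000

-1.20000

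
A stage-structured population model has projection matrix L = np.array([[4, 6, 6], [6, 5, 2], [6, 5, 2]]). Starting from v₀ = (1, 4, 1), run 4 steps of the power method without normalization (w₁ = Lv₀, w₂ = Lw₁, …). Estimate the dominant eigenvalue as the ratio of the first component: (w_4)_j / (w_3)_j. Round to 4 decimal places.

w1 = Lv₀ = (4·1 + 6·4 + 6·1; 6·1 + 5·4 + 2·1; 6·1 + 5·4 + 2·1) = (34, 28, 28)
w2 = Lw1 = (4·34 + 6·28 + 6·28; 6·34 + 5·28 + 2·28; 6·34 + 5·28 + 2·28) = (472, 400, 400)
w3 = Lw2 = (6688, 5632, 5632)
w4 = Lw3 = (94336, 79552, 79552)
Ratio at component: 94336 / 6688 = 14.1053

14.1053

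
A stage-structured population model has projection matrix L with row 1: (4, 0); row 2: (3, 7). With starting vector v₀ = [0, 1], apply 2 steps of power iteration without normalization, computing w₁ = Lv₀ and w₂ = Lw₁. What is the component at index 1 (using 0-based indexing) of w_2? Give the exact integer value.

w1 = Lv₀ = (0, 7)
w2 = Lw1 = (0, 49)
The requested component of w2 is 49.

49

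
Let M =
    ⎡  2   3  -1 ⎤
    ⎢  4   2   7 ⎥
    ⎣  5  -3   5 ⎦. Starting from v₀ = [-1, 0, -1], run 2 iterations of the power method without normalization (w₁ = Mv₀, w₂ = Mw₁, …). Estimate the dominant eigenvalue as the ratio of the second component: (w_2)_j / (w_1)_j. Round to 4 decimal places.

w1 = Mv₀ = (2·(-1) + 3·0 + (-1)·(-1); 4·(-1) + 2·0 + 7·(-1); 5·(-1) + (-3)·0 + 5·(-1)) = (-1, -11, -10)
w2 = Mw1 = (2·(-1) + 3·(-11) + (-1)·(-10); 4·(-1) + 2·(-11) + 7·(-10); 5·(-1) + (-3)·(-11) + 5·(-10)) = (-25, -96, -22)
Ratio at component: -96 / -11 = 8.7273

8.7273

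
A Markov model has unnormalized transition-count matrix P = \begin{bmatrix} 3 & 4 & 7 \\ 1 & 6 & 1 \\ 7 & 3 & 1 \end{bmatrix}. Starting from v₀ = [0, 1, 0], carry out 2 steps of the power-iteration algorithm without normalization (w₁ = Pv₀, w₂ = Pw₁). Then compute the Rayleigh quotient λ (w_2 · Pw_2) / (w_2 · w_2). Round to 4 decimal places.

w1 = Pv₀ = (3·0 + 4·1 + 7·0; 1·0 + 6·1 + 1·0; 7·0 + 3·1 + 1·0) = (4, 6, 3)
w2 = Pw1 = (3·4 + 4·6 + 7·3; 1·4 + 6·6 + 1·3; 7·4 + 3·6 + 1·3) = (57, 43, 49)
Pw2 = (686, 364, 577)
w2·Pw2 = 57·686 + 43·364 + 49·577 = 83027; w2·w2 = 57·57 + 43·43 + 49·49 = 7499
λ ≈ 83027/7499 = 11.0717

λ ≈ 11.0717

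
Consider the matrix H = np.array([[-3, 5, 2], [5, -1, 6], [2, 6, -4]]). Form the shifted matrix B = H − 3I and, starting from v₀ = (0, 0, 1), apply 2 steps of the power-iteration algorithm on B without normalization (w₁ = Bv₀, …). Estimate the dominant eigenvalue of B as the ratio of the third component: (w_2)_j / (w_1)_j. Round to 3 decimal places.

B = H − 3I has rows (-6, 5, 2); (5, -4, 6); (2, 6, -7)
w1 = Bv₀ = ((-6)·0 + 5·0 + 2·1; 5·0 + (-4)·0 + 6·1; 2·0 + 6·0 + (-7)·1) = (2, 6, -7)
w2 = Bw1 = ((-6)·2 + 5·6 + 2·(-7); 5·2 + (-4)·6 + 6·(-7); 2·2 + 6·6 + (-7)·(-7)) = (4, -56, 89)
Ratio: 89/-7 = -12.714

μ ≈ -12.714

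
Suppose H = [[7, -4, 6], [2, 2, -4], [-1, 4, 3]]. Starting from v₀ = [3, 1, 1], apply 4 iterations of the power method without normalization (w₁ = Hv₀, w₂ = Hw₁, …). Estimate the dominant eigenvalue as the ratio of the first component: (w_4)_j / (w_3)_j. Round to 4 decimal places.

5.5033

w1 = Hv₀ = (7·3 + (-4)·1 + 6·1; 2·3 + 2·1 + (-4)·1; (-1)·3 + 4·1 + 3·1) = (23, 4, 4)
w2 = Hw1 = (7·23 + (-4)·4 + 6·4; 2·23 + 2·4 + (-4)·4; (-1)·23 + 4·4 + 3·4) = (169, 38, 5)
w3 = Hw2 = (1061, 394, -2)
w4 = Hw3 = (5839, 2918, 509)
Ratio at component: 5839 / 1061 = 5.5033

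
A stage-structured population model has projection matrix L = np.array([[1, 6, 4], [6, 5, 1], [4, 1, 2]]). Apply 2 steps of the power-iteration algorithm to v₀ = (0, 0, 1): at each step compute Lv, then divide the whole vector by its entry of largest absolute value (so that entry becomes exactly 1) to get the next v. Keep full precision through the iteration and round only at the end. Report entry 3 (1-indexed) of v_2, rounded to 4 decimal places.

0.6774

Lv0 = (4.00000, 1.00000, 2.00000); divide by 4.00000 → v1 = (1.00000, 0.25000, 0.50000)
Lv1 = (4.50000, 7.75000, 5.25000); divide by 7.75000 → v2 = (0.58065, 1.00000, 0.67742)
Requested entry of v2: 21/31 = 0.6774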